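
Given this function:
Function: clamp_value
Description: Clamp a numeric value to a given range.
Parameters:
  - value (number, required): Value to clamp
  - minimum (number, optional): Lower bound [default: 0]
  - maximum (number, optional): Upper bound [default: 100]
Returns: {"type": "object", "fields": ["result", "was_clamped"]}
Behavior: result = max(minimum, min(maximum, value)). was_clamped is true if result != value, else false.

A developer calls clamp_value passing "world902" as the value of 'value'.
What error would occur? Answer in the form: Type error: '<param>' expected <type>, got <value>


Spec: 'value' is declared as number; "world902" is a string.
Type error: 'value' expected number, got "world902"


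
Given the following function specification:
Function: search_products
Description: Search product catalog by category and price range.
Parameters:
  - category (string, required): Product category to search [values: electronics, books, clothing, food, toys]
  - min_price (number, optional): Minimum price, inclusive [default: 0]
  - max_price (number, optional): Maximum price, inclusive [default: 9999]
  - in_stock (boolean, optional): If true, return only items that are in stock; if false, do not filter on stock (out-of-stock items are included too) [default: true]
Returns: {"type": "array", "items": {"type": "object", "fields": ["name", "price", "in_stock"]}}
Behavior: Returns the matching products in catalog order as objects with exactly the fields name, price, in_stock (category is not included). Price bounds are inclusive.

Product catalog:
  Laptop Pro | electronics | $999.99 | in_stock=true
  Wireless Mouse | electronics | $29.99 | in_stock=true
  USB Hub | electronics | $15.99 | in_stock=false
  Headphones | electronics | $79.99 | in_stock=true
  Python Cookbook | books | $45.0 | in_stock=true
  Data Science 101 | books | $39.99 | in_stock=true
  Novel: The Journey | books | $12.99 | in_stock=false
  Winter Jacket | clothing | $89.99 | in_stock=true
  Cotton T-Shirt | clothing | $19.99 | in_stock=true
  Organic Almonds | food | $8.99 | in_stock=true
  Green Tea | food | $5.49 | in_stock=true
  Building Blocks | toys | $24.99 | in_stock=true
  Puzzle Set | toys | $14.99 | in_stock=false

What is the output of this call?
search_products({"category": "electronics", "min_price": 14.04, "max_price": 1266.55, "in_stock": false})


Filter: category=electronics, 14.04 <= price <= 1266.55, in_stock=false so stock is not filtered
  Laptop Pro ($999.99): keep
  Wireless Mouse ($29.99): keep
  USB Hub ($15.99): keep
  Headphones ($79.99): keep
Output:
[{"name": "Laptop Pro", "price": 999.99, "in_stock": true}, {"name": "Wireless Mouse", "price": 29.99, "in_stock": true}, {"name": "USB Hub", "price": 15.99, "in_stock": false}, {"name": "Headphones", "price": 79.99, "in_stock": true}]


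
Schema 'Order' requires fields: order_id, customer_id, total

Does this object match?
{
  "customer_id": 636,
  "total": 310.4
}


Checking required fields...
Missing: order_id
Invalid - missing required field 'order_id'


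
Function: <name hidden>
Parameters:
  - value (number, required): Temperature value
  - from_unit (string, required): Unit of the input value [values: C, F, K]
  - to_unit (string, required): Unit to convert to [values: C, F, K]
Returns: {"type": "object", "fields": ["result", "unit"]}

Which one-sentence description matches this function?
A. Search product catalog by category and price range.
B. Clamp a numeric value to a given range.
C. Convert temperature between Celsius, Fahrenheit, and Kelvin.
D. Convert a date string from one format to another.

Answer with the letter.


Parameters value, from_unit, to_unit and return ["result", "unit"] fit: Convert temperature between Celsius, Fahrenheit, and Kelvin.
C


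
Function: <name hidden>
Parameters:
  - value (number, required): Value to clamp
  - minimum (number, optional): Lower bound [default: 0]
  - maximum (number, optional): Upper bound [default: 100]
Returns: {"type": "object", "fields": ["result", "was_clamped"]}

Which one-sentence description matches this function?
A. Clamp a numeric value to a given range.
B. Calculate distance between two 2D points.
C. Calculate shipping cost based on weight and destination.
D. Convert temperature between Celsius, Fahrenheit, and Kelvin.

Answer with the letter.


Parameters value, minimum, maximum and return ["result", "was_clamped"] fit: Clamp a numeric value to a given range.
A


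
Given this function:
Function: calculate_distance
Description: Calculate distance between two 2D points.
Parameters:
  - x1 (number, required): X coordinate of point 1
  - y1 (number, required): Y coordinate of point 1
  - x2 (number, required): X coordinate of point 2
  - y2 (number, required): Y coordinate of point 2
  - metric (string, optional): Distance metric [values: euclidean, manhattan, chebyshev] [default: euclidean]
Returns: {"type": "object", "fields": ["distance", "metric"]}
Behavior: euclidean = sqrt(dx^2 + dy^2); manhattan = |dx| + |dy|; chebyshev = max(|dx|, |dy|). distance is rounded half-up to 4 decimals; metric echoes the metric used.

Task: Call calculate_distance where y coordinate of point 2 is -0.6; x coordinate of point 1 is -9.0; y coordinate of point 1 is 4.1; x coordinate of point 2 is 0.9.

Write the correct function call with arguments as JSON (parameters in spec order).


Mapping each described value to its parameter name:
  'Y coordinate of point 2' -> y2 = -0.6
  'X coordinate of point 1' -> x1 = -9.0
  'Y coordinate of point 1' -> y1 = 4.1
  'X coordinate of point 2' -> x2 = 0.9
calculate_distance({"x1": -9.0, "y1": 4.1, "x2": 0.9, "y2": -0.6})


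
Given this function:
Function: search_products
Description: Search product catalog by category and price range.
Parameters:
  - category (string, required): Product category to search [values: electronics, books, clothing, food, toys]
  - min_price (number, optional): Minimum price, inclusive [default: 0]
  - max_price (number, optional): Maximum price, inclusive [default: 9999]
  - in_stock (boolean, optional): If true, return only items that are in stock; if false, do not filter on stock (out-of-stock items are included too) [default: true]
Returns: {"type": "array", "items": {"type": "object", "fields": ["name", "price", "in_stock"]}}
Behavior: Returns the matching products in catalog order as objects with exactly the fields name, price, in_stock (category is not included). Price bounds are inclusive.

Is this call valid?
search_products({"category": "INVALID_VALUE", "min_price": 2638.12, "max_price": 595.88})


Checking parameter values...
Parameter 'category' has value 'INVALID_VALUE' not in allowed: electronics, books, clothing, food, toys
Invalid - 'category' must be one of electronics, books, clothing, food, toys


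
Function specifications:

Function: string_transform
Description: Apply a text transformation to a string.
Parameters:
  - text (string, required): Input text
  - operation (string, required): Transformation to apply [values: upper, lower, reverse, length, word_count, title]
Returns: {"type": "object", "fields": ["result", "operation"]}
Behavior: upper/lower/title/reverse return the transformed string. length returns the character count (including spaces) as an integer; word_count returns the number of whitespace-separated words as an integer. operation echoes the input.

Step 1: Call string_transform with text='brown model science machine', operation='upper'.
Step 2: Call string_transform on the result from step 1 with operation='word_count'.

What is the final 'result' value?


Step 1: string_transform(text='brown model science machine', operation='upper')
  -> result = 'BROWN MODEL SCIENCE MACHINE'
Step 2: string_transform(text='BROWN MODEL SCIENCE MACHINE', operation='word_count')
  words: BROWN, MODEL, SCIENCE, MACHINE -> 4
  -> result = 4
4


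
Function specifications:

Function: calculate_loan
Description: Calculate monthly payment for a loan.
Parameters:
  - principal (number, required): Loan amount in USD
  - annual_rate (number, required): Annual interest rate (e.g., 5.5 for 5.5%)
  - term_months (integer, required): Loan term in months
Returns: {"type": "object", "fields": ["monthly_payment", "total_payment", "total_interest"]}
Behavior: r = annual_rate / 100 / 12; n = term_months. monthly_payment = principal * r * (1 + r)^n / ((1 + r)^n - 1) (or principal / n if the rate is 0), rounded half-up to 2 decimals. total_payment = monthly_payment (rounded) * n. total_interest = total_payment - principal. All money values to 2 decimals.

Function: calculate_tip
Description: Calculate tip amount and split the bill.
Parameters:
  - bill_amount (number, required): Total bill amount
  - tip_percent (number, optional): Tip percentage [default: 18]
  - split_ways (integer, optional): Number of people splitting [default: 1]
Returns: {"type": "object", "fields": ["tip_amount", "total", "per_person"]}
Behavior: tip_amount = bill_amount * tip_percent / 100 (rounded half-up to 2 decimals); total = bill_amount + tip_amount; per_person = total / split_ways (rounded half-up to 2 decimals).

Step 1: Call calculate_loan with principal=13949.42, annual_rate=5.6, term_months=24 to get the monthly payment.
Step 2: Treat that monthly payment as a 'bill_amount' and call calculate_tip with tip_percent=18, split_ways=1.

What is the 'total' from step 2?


Step 1: calculate_loan(principal=13949.42, annual_rate=5.6, term_months=24)
  r = 5.6 / 100 / 12 = 0.004666666667 (keep full precision)
  (1 + r)^24 = 1.1182215
  monthly_payment = 13949.42 * 0.004666666667 * 1.1182215 / (1.1182215 - 1) = 615.735657 -> 615.74
  total_payment = 615.74 * 24 = 14777.76
  total_interest = 14777.76 - 13949.42 = 828.34
  -> monthly_payment = 615.74
Step 2: calculate_tip(bill_amount=615.74, tip_percent=18, split_ways=1)
  tip_amount = 615.74 * 18/100 = 110.8332 -> 110.83
  total = 615.74 + 110.83 = 726.57
  per_person = 726.57 / 1 = 726.57 -> 726.57
  -> total = 726.57
$726.57


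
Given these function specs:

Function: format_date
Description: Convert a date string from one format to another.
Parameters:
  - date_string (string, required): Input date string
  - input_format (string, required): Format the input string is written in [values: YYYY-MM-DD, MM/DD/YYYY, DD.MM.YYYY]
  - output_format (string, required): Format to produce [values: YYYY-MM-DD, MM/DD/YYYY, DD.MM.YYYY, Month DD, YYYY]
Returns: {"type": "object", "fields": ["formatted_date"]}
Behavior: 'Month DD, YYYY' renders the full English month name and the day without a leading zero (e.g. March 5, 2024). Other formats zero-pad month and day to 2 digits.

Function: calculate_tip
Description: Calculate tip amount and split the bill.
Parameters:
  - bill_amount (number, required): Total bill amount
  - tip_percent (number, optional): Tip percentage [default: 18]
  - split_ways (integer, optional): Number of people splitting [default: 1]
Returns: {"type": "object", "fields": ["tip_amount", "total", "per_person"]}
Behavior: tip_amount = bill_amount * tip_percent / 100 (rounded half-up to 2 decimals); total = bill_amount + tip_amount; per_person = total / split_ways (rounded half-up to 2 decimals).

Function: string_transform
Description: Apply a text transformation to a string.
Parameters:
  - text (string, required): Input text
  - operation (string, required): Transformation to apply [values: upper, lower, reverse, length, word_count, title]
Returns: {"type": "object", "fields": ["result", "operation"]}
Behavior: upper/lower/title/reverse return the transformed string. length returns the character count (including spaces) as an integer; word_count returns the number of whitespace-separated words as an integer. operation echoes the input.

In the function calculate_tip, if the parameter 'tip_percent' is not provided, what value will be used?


The calculate_tip spec declares:
  - tip_percent (number, optional): Tip percentage [default: 18]
Default:
18


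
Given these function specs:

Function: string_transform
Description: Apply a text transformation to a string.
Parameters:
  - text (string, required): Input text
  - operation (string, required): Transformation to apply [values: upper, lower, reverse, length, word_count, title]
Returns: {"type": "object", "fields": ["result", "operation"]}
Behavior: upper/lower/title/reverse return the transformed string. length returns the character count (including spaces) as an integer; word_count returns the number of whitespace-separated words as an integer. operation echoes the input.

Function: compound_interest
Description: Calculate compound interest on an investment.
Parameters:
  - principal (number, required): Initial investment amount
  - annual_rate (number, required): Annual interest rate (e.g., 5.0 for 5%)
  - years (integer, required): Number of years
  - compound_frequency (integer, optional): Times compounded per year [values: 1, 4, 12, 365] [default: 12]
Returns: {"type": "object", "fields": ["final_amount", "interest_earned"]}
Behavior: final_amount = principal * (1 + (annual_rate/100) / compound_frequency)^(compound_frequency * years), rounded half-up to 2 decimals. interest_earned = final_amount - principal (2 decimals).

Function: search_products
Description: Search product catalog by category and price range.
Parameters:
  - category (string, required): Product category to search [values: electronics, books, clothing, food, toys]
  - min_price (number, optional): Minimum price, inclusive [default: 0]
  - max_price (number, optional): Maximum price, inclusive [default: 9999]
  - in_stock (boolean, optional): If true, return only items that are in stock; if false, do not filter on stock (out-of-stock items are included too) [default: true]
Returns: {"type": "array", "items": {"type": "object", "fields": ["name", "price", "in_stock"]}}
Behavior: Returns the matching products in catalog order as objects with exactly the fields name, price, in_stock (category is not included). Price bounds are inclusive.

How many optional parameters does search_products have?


Parameters of search_products: category (required), min_price (optional), max_price (optional), in_stock (optional)
Optional count:
3


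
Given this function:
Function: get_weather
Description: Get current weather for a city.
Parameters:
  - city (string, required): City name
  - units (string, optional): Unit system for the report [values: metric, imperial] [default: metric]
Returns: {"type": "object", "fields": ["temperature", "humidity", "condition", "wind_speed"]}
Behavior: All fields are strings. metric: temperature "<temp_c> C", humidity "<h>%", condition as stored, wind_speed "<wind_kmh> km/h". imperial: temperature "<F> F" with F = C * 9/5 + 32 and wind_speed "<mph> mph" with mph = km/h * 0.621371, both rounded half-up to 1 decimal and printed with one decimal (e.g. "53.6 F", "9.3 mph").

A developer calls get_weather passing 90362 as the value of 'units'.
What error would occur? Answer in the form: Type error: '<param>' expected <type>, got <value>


Spec: 'units' is declared as string; 90362 is an integer.
Type error: 'units' expected string, got 90362


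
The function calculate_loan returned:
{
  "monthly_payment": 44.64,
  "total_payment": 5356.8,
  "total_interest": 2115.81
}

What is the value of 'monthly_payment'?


44.64


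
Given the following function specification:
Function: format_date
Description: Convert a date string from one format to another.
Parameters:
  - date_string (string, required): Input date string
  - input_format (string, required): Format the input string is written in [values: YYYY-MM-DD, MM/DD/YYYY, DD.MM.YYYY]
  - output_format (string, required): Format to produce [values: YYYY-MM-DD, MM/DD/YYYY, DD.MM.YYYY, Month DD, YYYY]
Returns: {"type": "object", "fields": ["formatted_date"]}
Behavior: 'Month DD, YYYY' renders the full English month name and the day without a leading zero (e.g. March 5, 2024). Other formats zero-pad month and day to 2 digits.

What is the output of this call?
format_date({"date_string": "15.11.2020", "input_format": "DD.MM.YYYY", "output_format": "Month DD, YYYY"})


Parse '15.11.2020' as DD.MM.YYYY: year=2020, month=11, day=15
Month 11 = November
Render as Month DD, YYYY: November 15, 2020
Output:
{"formatted_date": "November 15, 2020"}


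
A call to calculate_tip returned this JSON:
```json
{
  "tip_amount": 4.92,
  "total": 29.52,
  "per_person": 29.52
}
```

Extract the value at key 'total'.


29.52


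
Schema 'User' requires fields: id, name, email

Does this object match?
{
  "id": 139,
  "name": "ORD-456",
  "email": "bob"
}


Checking required fields... All present.
Valid - all required fields present


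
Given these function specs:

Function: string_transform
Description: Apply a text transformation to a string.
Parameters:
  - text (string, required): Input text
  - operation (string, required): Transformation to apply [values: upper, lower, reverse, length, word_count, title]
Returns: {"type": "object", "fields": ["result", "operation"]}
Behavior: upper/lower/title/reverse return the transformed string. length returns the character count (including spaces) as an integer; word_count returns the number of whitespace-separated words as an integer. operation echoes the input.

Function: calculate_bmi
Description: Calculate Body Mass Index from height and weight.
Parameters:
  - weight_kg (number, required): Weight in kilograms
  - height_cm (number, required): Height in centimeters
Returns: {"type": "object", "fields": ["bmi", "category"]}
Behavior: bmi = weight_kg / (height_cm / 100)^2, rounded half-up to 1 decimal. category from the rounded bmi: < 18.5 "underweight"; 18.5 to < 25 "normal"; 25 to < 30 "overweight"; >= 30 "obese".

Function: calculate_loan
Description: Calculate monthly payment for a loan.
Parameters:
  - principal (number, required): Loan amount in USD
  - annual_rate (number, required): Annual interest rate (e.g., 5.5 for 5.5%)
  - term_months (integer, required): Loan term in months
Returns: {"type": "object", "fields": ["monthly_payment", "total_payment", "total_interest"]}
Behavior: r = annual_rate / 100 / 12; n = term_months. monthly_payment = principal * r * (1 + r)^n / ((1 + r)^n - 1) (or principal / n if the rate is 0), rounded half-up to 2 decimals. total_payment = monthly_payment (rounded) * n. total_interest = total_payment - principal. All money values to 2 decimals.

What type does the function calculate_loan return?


The calculate_loan spec declares Returns: {"type": "object", "fields": ["monthly_payment", "total_payment", "total_interest"]}
Type:
object


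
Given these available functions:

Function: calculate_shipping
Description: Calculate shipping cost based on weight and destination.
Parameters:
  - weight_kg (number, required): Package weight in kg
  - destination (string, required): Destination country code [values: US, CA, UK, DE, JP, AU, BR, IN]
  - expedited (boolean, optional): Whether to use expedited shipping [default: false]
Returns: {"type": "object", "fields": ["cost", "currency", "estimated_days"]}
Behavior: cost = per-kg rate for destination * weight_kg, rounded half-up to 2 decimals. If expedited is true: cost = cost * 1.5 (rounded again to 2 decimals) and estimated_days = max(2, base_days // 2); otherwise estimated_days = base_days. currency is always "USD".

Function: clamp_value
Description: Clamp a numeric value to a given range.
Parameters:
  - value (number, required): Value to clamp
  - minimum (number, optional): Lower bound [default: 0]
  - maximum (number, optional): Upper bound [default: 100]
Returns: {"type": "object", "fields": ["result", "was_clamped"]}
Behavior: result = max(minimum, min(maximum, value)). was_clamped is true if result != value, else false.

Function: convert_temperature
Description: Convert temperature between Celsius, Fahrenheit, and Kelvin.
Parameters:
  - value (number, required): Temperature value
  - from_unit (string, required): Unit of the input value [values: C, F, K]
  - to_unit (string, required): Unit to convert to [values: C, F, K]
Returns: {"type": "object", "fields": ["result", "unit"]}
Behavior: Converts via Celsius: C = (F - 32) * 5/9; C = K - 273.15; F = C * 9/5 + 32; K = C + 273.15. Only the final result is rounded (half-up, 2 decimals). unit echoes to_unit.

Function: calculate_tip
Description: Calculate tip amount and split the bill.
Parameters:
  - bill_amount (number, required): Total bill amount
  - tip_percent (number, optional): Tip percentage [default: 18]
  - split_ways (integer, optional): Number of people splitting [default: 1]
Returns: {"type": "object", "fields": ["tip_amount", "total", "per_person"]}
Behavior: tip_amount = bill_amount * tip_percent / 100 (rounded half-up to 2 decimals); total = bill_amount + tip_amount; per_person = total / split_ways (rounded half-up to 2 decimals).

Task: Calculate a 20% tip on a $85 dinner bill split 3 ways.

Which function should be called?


The task needs a function whose description is: Calculate tip amount and split the bill.
calculate_tip


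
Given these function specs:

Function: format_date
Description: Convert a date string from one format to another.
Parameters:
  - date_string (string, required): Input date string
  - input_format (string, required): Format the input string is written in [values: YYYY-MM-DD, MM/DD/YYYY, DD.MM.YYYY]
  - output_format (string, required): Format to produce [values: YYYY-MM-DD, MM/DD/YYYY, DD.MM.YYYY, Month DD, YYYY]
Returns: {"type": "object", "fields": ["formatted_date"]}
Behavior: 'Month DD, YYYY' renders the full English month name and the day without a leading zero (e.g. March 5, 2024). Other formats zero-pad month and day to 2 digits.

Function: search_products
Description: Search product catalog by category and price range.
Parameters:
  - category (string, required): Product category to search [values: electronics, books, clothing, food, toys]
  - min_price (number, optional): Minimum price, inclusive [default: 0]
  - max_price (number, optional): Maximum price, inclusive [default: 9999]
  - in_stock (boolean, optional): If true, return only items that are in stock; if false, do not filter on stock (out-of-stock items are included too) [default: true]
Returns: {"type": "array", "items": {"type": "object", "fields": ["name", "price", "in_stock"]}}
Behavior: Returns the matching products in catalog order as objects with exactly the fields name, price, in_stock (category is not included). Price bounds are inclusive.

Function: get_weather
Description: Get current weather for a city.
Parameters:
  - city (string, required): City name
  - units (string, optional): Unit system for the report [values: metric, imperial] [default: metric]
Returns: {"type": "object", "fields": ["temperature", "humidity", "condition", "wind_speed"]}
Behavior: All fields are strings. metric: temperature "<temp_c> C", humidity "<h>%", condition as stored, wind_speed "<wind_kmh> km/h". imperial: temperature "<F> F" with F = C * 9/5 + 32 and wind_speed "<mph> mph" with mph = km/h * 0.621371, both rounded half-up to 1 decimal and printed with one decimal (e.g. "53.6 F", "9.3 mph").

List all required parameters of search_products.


Parameters of search_products and their required/optional flag:
  category: required
  min_price: optional
  max_price: optional
  in_stock: optional
category


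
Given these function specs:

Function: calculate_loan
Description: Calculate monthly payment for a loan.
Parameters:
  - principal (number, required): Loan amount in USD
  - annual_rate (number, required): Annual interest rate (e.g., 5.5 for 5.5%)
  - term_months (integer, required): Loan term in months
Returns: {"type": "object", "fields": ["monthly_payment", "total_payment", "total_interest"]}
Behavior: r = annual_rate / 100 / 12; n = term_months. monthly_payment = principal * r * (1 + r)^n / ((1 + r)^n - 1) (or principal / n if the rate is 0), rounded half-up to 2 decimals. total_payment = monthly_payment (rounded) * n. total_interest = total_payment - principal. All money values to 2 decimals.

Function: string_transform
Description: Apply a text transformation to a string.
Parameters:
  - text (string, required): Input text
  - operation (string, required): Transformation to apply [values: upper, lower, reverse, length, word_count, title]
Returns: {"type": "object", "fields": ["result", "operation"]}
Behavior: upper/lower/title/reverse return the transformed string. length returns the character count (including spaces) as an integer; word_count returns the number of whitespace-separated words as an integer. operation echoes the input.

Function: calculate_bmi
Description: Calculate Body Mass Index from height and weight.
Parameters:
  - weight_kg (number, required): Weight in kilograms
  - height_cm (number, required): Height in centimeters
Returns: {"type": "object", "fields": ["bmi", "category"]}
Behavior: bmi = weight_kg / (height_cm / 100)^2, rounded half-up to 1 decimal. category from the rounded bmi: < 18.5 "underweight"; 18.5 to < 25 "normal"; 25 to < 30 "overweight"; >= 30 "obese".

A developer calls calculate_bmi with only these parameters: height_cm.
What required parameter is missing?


Required parameters: weight_kg, height_cm
Provided: height_cm
Missing: weight_kg
weight_kg


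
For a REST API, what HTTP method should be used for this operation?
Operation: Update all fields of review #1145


GET = read, POST = create, PUT = update/replace, DELETE = remove
This operation is an update/replace.
PUT


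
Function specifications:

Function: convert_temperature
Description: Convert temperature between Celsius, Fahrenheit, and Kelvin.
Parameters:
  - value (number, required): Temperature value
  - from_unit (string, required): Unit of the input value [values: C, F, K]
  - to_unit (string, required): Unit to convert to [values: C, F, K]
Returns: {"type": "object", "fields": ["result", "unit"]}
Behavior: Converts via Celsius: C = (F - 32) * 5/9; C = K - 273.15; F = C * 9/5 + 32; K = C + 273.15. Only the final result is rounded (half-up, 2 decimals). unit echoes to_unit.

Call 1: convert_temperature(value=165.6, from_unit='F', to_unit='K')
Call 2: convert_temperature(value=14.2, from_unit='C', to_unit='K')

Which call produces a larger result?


Call 1:
  To C: (165.6 - 32) * 5/9 = 74.222222
  To K: 74.222222 + 273.15 = 347.372222
  Round to 2 decimals: 347.37
  -> 347.37 K
Call 2:
  Input already in C: 14.2
  To K: 14.2 + 273.15 = 287.35
  Round to 2 decimals: 287.35
  -> 287.35 K
Call 1 (347.37 K)


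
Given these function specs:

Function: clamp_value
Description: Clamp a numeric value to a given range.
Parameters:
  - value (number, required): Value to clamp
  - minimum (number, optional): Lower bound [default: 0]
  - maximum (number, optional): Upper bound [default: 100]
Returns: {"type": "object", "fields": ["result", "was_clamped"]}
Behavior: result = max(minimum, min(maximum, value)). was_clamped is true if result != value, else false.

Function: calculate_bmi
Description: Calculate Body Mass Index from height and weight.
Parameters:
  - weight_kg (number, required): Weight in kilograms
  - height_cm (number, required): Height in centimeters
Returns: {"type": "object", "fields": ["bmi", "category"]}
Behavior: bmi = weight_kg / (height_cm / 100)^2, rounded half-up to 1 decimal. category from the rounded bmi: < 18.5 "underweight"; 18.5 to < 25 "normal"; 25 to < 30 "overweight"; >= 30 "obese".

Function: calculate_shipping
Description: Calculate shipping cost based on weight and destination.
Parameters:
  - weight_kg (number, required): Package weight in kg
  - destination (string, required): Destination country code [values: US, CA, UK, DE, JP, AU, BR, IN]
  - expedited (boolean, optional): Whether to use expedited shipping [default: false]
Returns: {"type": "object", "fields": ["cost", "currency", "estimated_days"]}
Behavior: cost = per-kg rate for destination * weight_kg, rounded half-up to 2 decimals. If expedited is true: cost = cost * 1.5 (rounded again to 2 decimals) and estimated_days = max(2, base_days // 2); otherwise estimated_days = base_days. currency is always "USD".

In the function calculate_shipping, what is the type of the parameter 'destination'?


The calculate_shipping spec declares:
  - destination (string, required): Destination country code [values: US, CA, UK, DE, JP, AU, BR, IN]
Type:
string


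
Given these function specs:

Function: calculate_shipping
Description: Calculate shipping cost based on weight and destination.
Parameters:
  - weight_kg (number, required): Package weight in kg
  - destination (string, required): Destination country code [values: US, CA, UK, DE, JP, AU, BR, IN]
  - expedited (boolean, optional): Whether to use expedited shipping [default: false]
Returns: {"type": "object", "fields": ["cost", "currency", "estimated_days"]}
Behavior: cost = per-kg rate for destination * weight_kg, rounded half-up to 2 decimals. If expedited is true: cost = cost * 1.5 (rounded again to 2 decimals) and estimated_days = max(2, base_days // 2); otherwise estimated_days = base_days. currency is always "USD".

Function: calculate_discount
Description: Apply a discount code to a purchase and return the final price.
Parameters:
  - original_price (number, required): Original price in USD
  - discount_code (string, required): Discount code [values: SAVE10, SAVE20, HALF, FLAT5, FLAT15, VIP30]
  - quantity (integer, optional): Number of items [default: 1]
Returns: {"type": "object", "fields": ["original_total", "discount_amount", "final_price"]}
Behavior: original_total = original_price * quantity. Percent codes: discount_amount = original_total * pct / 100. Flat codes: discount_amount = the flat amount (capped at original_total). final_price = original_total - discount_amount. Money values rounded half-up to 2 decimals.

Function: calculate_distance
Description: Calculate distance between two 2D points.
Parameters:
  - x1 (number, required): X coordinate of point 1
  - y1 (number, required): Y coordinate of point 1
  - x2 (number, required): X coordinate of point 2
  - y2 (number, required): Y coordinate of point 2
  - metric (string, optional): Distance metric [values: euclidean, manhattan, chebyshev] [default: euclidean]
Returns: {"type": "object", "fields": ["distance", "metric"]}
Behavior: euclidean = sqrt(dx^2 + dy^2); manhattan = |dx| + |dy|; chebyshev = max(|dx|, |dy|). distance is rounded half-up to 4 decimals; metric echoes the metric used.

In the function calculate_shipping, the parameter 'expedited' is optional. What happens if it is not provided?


The calculate_shipping spec declares:
  - expedited (boolean, optional): Whether to use expedited shipping [default: false]
It defaults to false


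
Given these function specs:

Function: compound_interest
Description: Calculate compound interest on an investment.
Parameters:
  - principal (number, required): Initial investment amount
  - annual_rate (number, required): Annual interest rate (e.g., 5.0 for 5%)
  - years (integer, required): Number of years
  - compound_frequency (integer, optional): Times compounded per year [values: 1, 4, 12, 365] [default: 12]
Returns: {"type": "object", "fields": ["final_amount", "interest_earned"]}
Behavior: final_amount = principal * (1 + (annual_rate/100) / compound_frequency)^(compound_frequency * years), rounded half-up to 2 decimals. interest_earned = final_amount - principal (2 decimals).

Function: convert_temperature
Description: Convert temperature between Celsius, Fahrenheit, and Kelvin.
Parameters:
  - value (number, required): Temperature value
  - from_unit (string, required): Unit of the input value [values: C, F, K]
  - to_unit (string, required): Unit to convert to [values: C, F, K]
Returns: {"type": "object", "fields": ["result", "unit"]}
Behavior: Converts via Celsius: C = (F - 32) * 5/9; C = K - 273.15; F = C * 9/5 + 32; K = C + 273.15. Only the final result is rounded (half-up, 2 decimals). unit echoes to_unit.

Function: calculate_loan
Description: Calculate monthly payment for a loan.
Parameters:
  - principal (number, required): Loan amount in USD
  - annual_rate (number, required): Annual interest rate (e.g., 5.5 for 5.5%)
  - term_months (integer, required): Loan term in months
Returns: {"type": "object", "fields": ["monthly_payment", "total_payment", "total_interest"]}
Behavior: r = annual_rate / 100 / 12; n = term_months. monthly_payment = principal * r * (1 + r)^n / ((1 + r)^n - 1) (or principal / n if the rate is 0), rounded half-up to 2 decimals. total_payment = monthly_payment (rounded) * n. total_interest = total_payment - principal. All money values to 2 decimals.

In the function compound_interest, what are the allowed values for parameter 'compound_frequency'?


The compound_interest spec declares:
  - compound_frequency (integer, optional): Times compounded per year [values: 1, 4, 12, 365] [default: 12]
Allowed values:
1, 4, 12, 365


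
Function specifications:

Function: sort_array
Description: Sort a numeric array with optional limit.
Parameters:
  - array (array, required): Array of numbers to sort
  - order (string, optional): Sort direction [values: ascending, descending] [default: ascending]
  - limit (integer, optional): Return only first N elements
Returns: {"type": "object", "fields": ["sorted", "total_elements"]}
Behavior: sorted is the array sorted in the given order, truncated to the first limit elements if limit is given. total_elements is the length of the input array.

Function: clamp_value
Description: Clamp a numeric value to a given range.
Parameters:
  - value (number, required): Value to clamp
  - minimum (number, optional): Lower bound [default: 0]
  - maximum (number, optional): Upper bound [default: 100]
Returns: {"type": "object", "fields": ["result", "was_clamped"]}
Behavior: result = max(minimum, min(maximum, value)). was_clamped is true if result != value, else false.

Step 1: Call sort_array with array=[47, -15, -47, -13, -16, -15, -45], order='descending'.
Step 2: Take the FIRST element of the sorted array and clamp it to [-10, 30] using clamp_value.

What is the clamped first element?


Step 1: sort_array(order=descending)
  sorted: [47, -13, -15, -15, -16, -45, -47]
  -> first element = 47
Step 2: clamp_value(value=47, minimum=-10, maximum=30)
  result = max(-10, min(30, 47)) = max(-10, 30) = 30
  was_clamped = (30 != 47) = true
  -> result = 30
30


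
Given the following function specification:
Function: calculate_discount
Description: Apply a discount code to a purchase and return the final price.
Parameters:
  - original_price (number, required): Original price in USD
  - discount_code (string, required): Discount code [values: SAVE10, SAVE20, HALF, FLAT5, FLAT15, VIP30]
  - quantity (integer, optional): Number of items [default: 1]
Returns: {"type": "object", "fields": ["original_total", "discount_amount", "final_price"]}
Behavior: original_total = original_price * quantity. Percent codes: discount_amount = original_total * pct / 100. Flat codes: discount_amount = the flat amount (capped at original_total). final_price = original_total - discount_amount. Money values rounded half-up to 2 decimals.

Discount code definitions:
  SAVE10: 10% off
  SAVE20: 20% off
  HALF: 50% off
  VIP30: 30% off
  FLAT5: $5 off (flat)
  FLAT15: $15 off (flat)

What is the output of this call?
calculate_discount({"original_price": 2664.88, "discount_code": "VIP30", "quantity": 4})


original_total = 2664.88 * 4 = 10659.52
VIP30 = 30% off: discount_amount = 10659.52 * 30/100 = 3197.856 -> 3197.86
final_price = 10659.52 - 3197.86 = 7461.66
Output:
{"original_total": 10659.52, "discount_amount": 3197.86, "final_price": 7461.66}


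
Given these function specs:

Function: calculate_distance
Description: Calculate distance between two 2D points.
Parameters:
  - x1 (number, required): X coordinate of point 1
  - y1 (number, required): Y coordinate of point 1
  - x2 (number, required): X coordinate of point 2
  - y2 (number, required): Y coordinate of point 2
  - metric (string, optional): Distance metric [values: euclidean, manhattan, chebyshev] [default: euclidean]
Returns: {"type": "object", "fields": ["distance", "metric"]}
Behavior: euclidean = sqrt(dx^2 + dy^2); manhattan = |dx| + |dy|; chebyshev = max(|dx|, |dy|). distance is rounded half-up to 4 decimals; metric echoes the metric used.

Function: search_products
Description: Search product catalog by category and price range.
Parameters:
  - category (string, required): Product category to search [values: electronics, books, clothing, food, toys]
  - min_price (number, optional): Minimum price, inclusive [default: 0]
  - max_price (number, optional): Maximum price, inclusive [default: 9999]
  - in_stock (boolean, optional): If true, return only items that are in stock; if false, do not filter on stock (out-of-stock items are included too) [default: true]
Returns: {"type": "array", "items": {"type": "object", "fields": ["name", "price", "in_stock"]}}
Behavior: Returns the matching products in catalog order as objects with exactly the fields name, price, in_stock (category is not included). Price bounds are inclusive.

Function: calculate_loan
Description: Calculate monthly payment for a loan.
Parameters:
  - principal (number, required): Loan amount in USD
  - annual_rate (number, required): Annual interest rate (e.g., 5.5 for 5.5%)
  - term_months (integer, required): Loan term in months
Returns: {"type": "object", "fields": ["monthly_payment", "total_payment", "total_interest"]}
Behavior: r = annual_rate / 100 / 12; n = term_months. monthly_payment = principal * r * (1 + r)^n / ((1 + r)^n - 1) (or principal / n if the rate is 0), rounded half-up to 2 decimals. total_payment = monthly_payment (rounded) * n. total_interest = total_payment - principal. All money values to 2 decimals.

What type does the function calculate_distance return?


The calculate_distance spec declares Returns: {"type": "object", "fields": ["distance", "metric"]}
Type:
object


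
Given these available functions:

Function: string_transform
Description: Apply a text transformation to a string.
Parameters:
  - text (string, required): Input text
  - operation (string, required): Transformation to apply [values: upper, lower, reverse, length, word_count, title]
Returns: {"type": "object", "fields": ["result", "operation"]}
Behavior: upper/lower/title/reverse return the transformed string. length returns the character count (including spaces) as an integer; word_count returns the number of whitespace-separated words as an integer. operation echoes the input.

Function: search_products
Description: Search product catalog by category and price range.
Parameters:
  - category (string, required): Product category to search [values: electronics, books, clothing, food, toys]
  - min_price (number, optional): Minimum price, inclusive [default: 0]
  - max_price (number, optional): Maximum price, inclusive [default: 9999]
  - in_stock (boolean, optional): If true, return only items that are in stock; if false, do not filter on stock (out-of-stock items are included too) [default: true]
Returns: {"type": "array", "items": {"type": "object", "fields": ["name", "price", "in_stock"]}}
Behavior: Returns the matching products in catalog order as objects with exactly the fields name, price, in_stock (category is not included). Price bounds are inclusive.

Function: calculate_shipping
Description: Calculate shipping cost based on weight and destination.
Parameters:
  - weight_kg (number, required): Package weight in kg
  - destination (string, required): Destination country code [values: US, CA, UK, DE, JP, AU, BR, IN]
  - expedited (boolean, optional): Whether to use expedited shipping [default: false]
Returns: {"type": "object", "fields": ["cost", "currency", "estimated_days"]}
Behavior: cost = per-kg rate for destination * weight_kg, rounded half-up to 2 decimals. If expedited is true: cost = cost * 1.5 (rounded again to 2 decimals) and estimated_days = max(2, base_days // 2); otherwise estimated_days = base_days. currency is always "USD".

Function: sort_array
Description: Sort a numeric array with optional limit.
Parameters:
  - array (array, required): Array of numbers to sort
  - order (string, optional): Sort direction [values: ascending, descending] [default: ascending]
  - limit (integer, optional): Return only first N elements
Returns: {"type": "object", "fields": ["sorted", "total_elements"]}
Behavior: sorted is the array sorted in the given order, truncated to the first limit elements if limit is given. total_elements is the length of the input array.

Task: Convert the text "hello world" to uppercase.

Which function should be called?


The task needs a function whose description is: Apply a text transformation to a string.
string_transform
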